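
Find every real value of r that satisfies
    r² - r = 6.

r = -2 or r = 3

Bring every term to one side: r² - r - 6 = 0.
Factor: (r - 3)(r + 2) = 0.
So r = 3 or r = -2.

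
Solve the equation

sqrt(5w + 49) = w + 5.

w = 3

Square both sides: 5w + 49 = (w + 5)^2.
Expand and rearrange: w^2 + 5w - 24 = 0.
Solving gives w = 3 or w = -8.
Check each candidate in the original equation:
  w = 3: sqrt(64) = 8, while w + 5 = 8 — valid.
  w = -8: sqrt(9) = 3, while w + 5 = -3 — extraneous.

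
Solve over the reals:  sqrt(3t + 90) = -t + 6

t = -3

Square both sides: 3t + 90 = (-t + 6)^2.
Expand and rearrange: t^2 - 15t - 54 = 0.
Solving gives t = 18 or t = -3.
Check each candidate in the original equation:
  t = 18: sqrt(144) = 12, while -t + 6 = -12 — extraneous.
  t = -3: sqrt(81) = 9, while -t + 6 = 9 — valid.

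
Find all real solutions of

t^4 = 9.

Let u = t^2. The equation becomes u^2 - 9 = 0.
Factor: (u - 3)(u + 3) = 0, so u = 3 or u = -3.
t^2 = 3 gives t = +/-sqrt(3) ~= +/-1.7321.
t^2 = -3 < 0 has no real solution.

t = -1.7321 or t = 1.7321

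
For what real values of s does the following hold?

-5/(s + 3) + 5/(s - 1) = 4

Multiply both sides by (s + 3)(s - 1):
-5(s - 1) + 5(s + 3) = 4(s + 3)(s - 1).
Expand and collect terms: 4s^2 + 8s - 32 = 0.
Factor or apply the quadratic formula: s = 2 or s = -4.
Neither value makes a denominator zero (s != -3, s != 1), so both are valid.

s = -4 or s = 2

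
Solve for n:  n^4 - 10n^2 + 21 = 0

n = -2.6458 or n = -1.7321 or n = 1.7321 or n = 2.6458

Let u = n^2. The equation becomes u^2 - 10u + 21 = 0.
Factor: (u - 7)(u - 3) = 0, so u = 7 or u = 3.
n^2 = 7 gives n = +/-sqrt(7) ~= +/-2.6458.
n^2 = 3 gives n = +/-sqrt(3) ~= +/-1.7321.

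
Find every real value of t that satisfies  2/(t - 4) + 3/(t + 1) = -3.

Multiply both sides by (t - 4)(t + 1):
2(t + 1) + 3(t - 4) = -3(t - 4)(t + 1).
Expand and collect terms: -3t^2 + 4t + 22 = 0.
By the quadratic formula, t = (-4 +/- sqrt(280)) / -6, so t ~= -2.1222 or t ~= 3.4555.
Neither value makes a denominator zero (t != 4, t != -1), so both are valid.

t = -2.1222 or t = 3.4555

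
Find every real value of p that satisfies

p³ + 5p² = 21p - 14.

Rearrange: p³ + 5p² - 21p + 14 = 0.
Possible rational roots are divisors of 14. Testing p = 2 gives 0, so (p - 2) is a factor.
Divide: p³ + 5p² - 21p + 14 = (p - 2)(p² + 7p - 7).
Apply the quadratic formula to p² + 7p - 7 = 0: p = (-7 ± √77)/2, i.e. p ≈ 0.8875 or p ≈ -7.8875.

p = -7.8875 or p = 0.8875 or p = 2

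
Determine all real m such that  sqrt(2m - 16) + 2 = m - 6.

Isolate the radical: sqrt(2m - 16) = m - 8.
Square both sides: 2m - 16 = (m - 8)^2.
Expand and rearrange: m^2 - 18m + 80 = 0.
Solving gives m = 10 or m = 8.
Check each candidate in the original equation:
  m = 10: sqrt(4) = 2, while m - 8 = 2 — valid.
  m = 8: sqrt(0) = 0, while m - 8 = 0 — valid.

m = 8 or m = 10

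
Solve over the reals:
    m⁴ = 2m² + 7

Let u = m². The equation becomes u² - 2u - 7 = 0.
By the quadratic formula, u = 1 + 2·√(2) or u = 1 - 2·√(2).
m² = 1 + 2·√(2) gives m = ±√(1 + 2·√(2)) ≈ ±1.9566.
m² = 1 - 2·√(2) < 0 has no real solution.

m = -1.9566 or m = 1.9566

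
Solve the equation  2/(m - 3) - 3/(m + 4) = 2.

m = -5.3394 or m = 3.8394

Multiply both sides by (m - 3)(m + 4):
2(m + 4) - 3(m - 3) = 2(m - 3)(m + 4).
Expand and collect terms: 2m² + 3m - 41 = 0.
By the quadratic formula, m = (-3 ± √337) / 4, so m ≈ 3.8394 or m ≈ -5.3394.
Neither value makes a denominator zero (m ≠ 3, m ≠ -4), so both are valid.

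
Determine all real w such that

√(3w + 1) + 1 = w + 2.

Isolate the radical: √(3w + 1) = w + 1.
Square both sides: 3w + 1 = (w + 1)².
Expand and rearrange: w² - w = 0.
Solving gives w = 1 or w = 0.
Check each candidate in the original equation:
  w = 1: √(4) = 2, while w + 1 = 2 — valid.
  w = 0: √(1) = 1, while w + 1 = 1 — valid.

w = 0 or w = 1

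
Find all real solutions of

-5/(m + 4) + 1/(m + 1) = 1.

Multiply both sides by (m + 4)(m + 1):
-5(m + 1) + (m + 4) = (m + 4)(m + 1).
Expand and collect terms: m² + 9m + 5 = 0.
By the quadratic formula, m = (-9 ± √61) / 2, so m ≈ -0.5949 or m ≈ -8.4051.
Neither value makes a denominator zero (m ≠ -4, m ≠ -1), so both are valid.

m = -8.4051 or m = -0.5949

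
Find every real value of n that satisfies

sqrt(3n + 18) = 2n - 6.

Square both sides: 3n + 18 = (2n - 6)^2.
Expand and rearrange: 4n^2 - 27n + 18 = 0.
Solving gives n = 6 or n = 0.75.
Check each candidate in the original equation:
  n = 6: sqrt(36) = 6, while 2n - 6 = 6 — valid.
  n = 0.75: sqrt(20.25) = 4.5, while 2n - 6 = -4.5 — extraneous.

n = 6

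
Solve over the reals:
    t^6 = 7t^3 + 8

t = -1 or t = 2

Let u = t^3. The equation becomes u^2 - 7u - 8 = 0.
Factor: (u - 8)(u + 1) = 0, so u = 8 or u = -1.
t^3 = 8 gives t = 2.
t^3 = -1 gives t = -1.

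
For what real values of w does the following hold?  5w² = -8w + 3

Rearrange to standard form: 5w² + 8w - 3 = 0.
Discriminant: (8)² − 4·5·(-3) = 124.
Quadratic formula: w = (-8 ± √124) / 10.
So w = -4/5 + √(31)/5 ≈ 0.3136 or w = -√(31)/5 - 4/5 ≈ -1.9136.

w = -1.9136 or w = 0.3136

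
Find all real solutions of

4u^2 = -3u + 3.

Rearrange to standard form: 4u^2 + 3u - 3 = 0.
Discriminant: (3)^2 - 4*4*(-3) = 57.
Quadratic formula: u = (-3 +/- sqrt(57)) / 8.
So u = -3/8 + sqrt(57)/8 ~= 0.5687 or u = -sqrt(57)/8 - 3/8 ~= -1.3187.

u = -1.3187 or u = 0.5687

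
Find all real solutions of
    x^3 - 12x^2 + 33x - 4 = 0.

Possible rational roots are divisors of -4. Testing x = 4 gives 0, so (x - 4) is a factor.
Divide: x^3 - 12x^2 + 33x - 4 = (x - 4)(x^2 - 8x + 1).
Apply the quadratic formula to x^2 - 8x + 1 = 0: x = (8 +/- sqrt(60))/2, i.e. x ~= 7.873 or x ~= 0.127.

x = 0.127 or x = 4 or x = 7.873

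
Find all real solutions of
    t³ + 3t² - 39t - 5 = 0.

Possible rational roots are divisors of -5. Testing t = 5 gives 0, so (t - 5) is a factor.
Divide: t³ + 3t² - 39t - 5 = (t - 5)(t² + 8t + 1).
Apply the quadratic formula to t² + 8t + 1 = 0: t = (-8 ± √60)/2, i.e. t ≈ -0.127 or t ≈ -7.873.

t = -7.873 or t = -0.127 or t = 5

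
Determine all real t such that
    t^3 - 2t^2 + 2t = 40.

Rearrange: t^3 - 2t^2 + 2t - 40 = 0.
Possible rational roots are divisors of -40. Testing t = 4 gives 0, so (t - 4) is a factor.
Divide: t^3 - 2t^2 + 2t - 40 = (t - 4)(t^2 + 2t + 10).
The quadratic t^2 + 2t + 10 has discriminant -36 < 0, so no further real roots.

t = 4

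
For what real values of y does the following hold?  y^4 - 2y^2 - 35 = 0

y = -2.6458 or y = 2.6458

Let u = y^2. The equation becomes u^2 - 2u - 35 = 0.
Factor: (u - 7)(u + 5) = 0, so u = 7 or u = -5.
y^2 = 7 gives y = +/-sqrt(7) ~= +/-2.6458.
y^2 = -5 < 0 has no real solution.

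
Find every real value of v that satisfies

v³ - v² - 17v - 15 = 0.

Possible rational roots are divisors of -15. Testing v = 5 gives 0, so (v - 5) is a factor.
Divide: v³ - v² - 17v - 15 = (v - 5)(v² + 4v + 3).
Factor the quadratic: v = -1 or v = -3.

v = -3 or v = -1 or v = 5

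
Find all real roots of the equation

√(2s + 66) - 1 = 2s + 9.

s = -1

Isolate the radical: √(2s + 66) = 2s + 10.
Square both sides: 2s + 66 = (2s + 10)².
Expand and rearrange: 4s² + 38s + 34 = 0.
Solving gives s = -1 or s = -8.5.
Check each candidate in the original equation:
  s = -1: √(64) = 8, while 2s + 10 = 8 — valid.
  s = -8.5: √(49) = 7, while 2s + 10 = -7 — extraneous.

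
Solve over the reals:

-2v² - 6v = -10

v = -4.1926 or v = 1.1926

Rearrange to standard form: -2v² - 6v + 10 = 0.
Discriminant: (-6)² − 4·(-2)·10 = 116.
Quadratic formula: v = (6 ± √116) / (-4).
So v = -√(29)/2 - 3/2 ≈ -4.1926 or v = -3/2 + √(29)/2 ≈ 1.1926.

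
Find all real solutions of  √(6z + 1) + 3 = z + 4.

Isolate the radical: √(6z + 1) = z + 1.
Square both sides: 6z + 1 = (z + 1)².
Expand and rearrange: z² - 4z = 0.
Solving gives z = 4 or z = 0.
Check each candidate in the original equation:
  z = 4: √(25) = 5, while z + 1 = 5 — valid.
  z = 0: √(1) = 1, while z + 1 = 1 — valid.

z = 0 or z = 4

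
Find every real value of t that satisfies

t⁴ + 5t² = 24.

Let u = t². The equation becomes u² + 5u - 24 = 0.
Factor: (u - 3)(u + 8) = 0, so u = 3 or u = -8.
t² = 3 gives t = ±√(3) ≈ ±1.7321.
t² = -8 < 0 has no real solution.

t = -1.7321 or t = 1.7321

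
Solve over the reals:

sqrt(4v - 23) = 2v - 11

Square both sides: 4v - 23 = (2v - 11)^2.
Expand and rearrange: 4v^2 - 48v + 144 = 0.
This gives the repeated root v = 6.
Check in the original equation:
  v = 6: sqrt(1) = 1, while 2v - 11 = 1 — valid.

v = 6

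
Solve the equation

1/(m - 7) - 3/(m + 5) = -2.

Multiply both sides by (m - 7)(m + 5):
(m + 5) - 3(m - 7) = -2(m - 7)(m + 5).
Expand and collect terms: -2m^2 + 6m + 44 = 0.
By the quadratic formula, m = (-6 +/- sqrt(388)) / -4, so m ~= -3.4244 or m ~= 6.4244.
Neither value makes a denominator zero (m != 7, m != -5), so both are valid.

m = -3.4244 or m = 6.4244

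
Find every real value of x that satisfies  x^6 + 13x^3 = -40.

x = -2 or x = -1.71

Let u = x^3. The equation becomes u^2 + 13u + 40 = 0.
Factor: (u + 8)(u + 5) = 0, so u = -8 or u = -5.
x^3 = -8 gives x = -2.
x^3 = -5 gives x = -(5)^(1/3) ~= -1.71.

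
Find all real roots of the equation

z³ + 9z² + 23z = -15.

Rearrange: z³ + 9z² + 23z + 15 = 0.
Possible rational roots are divisors of 15. Testing z = -3 gives 0, so (z + 3) is a factor.
Divide: z³ + 9z² + 23z + 15 = (z + 3)(z² + 6z + 5).
Factor the quadratic: z = -1 or z = -5.

z = -5 or z = -3 or z = -1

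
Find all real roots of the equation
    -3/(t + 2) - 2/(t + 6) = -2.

Multiply both sides by (t + 2)(t + 6):
-3(t + 6) - 2(t + 2) = -2(t + 2)(t + 6).
Expand and collect terms: -2t^2 - 11t - 2 = 0.
By the quadratic formula, t = (11 +/- sqrt(105)) / -4, so t ~= -5.3117 or t ~= -0.1883.
Neither value makes a denominator zero (t != -2, t != -6), so both are valid.

t = -5.3117 or t = -0.1883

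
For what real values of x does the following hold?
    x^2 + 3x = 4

x = -4 or x = 1

Bring every term to one side: x^2 + 3x - 4 = 0.
Factor: (x - 1)(x + 4) = 0.
So x = 1 or x = -4.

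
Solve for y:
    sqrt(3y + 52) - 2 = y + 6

y = -1

Isolate the radical: sqrt(3y + 52) = y + 8.
Square both sides: 3y + 52 = (y + 8)^2.
Expand and rearrange: y^2 + 13y + 12 = 0.
Solving gives y = -1 or y = -12.
Check each candidate in the original equation:
  y = -1: sqrt(49) = 7, while y + 8 = 7 — valid.
  y = -12: sqrt(16) = 4, while y + 8 = -4 — extraneous.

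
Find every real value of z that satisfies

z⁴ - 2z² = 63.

z = -3 or z = 3

Let u = z². The equation becomes u² - 2u - 63 = 0.
Factor: (u + 7)(u - 9) = 0, so u = -7 or u = 9.
z² = -7 < 0 has no real solution.
z² = 9 gives z = ±3.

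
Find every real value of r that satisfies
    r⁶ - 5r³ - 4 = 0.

Let u = r³. The equation becomes u² - 5u - 4 = 0.
By the quadratic formula, u = 5/2 + √(41)/2 or u = 5/2 - √(41)/2.
r³ = 5/2 + √(41)/2 gives r = ∛(5/2 + √(41)/2) ≈ 1.7865.
r³ = 5/2 - √(41)/2 gives r = -∛(-5/2 + √(41)/2) ≈ -0.8886.

r = -0.8886 or r = 1.7865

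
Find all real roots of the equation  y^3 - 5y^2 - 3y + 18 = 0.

Possible rational roots are divisors of 18. Testing y = 2 gives 0, so (y - 2) is a factor.
Divide: y^3 - 5y^2 - 3y + 18 = (y - 2)(y^2 - 3y - 9).
Apply the quadratic formula to y^2 - 3y - 9 = 0: y = (3 +/- sqrt(45))/2, i.e. y ~= 4.8541 or y ~= -1.8541.

y = -1.8541 or y = 2 or y = 4.8541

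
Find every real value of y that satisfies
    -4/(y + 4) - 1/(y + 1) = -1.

Multiply both sides by (y + 4)(y + 1):
-4(y + 1) - (y + 4) = -(y + 4)(y + 1).
Expand and collect terms: -y² + 4 = 0.
Factor or apply the quadratic formula: y = -2 or y = 2.
Neither value makes a denominator zero (y ≠ -4, y ≠ -1), so both are valid.

y = -2 or y = 2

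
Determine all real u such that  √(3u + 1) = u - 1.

u = 5

Square both sides: 3u + 1 = (u - 1)².
Expand and rearrange: u² - 5u = 0.
Solving gives u = 5 or u = 0.
Check each candidate in the original equation:
  u = 5: √(16) = 4, while u - 1 = 4 — valid.
  u = 0: √(1) = 1, while u - 1 = -1 — extraneous.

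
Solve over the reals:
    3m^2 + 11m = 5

m = -4.0756 or m = 0.4089

Rearrange to standard form: 3m^2 + 11m - 5 = 0.
Discriminant: (11)^2 - 4*3*(-5) = 181.
Quadratic formula: m = (-11 +/- sqrt(181)) / 6.
So m = -11/6 + sqrt(181)/6 ~= 0.4089 or m = -sqrt(181)/6 - 11/6 ~= -4.0756.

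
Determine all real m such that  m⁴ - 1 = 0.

Let u = m². The equation becomes u² - 1 = 0.
Factor: (u + 1)(u - 1) = 0, so u = -1 or u = 1.
m² = -1 < 0 has no real solution.
m² = 1 gives m = ±1.

m = -1 or m = 1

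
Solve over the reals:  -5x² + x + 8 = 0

Discriminant: (1)² − 4·(-5)·8 = 161.
Quadratic formula: x = (-1 ± √161) / (-10).
So x = 1/10 - √(161)/10 ≈ -1.1689 or x = 1/10 + √(161)/10 ≈ 1.3689.

x = -1.1689 or x = 1.3689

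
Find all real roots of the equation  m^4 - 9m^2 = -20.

Let u = m^2. The equation becomes u^2 - 9u + 20 = 0.
Factor: (u - 4)(u - 5) = 0, so u = 4 or u = 5.
m^2 = 4 gives m = +/-2.
m^2 = 5 gives m = +/-sqrt(5) ~= +/-2.2361.

m = -2.2361 or m = -2 or m = 2 or m = 2.2361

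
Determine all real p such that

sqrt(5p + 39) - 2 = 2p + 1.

p = 2

Isolate the radical: sqrt(5p + 39) = 2p + 3.
Square both sides: 5p + 39 = (2p + 3)^2.
Expand and rearrange: 4p^2 + 7p - 30 = 0.
Solving gives p = 2 or p = -3.75.
Check each candidate in the original equation:
  p = 2: sqrt(49) = 7, while 2p + 3 = 7 — valid.
  p = -3.75: sqrt(20.25) = 4.5, while 2p + 3 = -4.5 — extraneous.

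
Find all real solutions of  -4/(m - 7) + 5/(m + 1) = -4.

Multiply both sides by (m - 7)(m + 1):
-4(m + 1) + 5(m - 7) = -4(m - 7)(m + 1).
Expand and collect terms: -4m^2 + 23m + 67 = 0.
By the quadratic formula, m = (-23 +/- sqrt(1601)) / -8, so m ~= -2.1266 or m ~= 7.8766.
Neither value makes a denominator zero (m != 7, m != -1), so both are valid.

m = -2.1266 or m = 7.8766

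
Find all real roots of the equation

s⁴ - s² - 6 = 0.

Let u = s². The equation becomes u² - u - 6 = 0.
Factor: (u + 2)(u - 3) = 0, so u = -2 or u = 3.
s² = -2 < 0 has no real solution.
s² = 3 gives s = ±√(3) ≈ ±1.7321.

s = -1.7321 or s = 1.7321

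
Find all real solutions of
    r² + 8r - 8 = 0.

r = -8.899 or r = 0.899

Discriminant: (8)² − 4·1·(-8) = 96.
Quadratic formula: r = (-8 ± √96) / 2.
So r = -4 + 2·√(6) ≈ 0.899 or r = -2·√(6) - 4 ≈ -8.899.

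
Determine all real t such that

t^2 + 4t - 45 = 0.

t = -9 or t = 5

Factor: (t + 9)(t - 5) = 0.
So t = -9 or t = 5.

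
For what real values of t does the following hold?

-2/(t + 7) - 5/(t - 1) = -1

t = -5.8443 or t = 6.8443

Multiply both sides by (t + 7)(t - 1):
-2(t - 1) - 5(t + 7) = -(t + 7)(t - 1).
Expand and collect terms: -t² + t + 40 = 0.
By the quadratic formula, t = (-1 ± √161) / -2, so t ≈ -5.8443 or t ≈ 6.8443.
Neither value makes a denominator zero (t ≠ -7, t ≠ 1), so both are valid.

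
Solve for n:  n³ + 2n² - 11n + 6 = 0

Possible rational roots are divisors of 6. Testing n = 2 gives 0, so (n - 2) is a factor.
Divide: n³ + 2n² - 11n + 6 = (n - 2)(n² + 4n - 3).
Apply the quadratic formula to n² + 4n - 3 = 0: n = (-4 ± √28)/2, i.e. n ≈ 0.6458 or n ≈ -4.6458.

n = -4.6458 or n = 0.6458 or n = 2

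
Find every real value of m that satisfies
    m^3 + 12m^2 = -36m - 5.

m = -6.8541 or m = -5 or m = -0.1459

Rearrange: m^3 + 12m^2 + 36m + 5 = 0.
Possible rational roots are divisors of 5. Testing m = -5 gives 0, so (m + 5) is a factor.
Divide: m^3 + 12m^2 + 36m + 5 = (m + 5)(m^2 + 7m + 1).
Apply the quadratic formula to m^2 + 7m + 1 = 0: m = (-7 +/- sqrt(45))/2, i.e. m ~= -0.1459 or m ~= -6.8541.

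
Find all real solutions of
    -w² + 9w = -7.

w = -0.7202 or w = 9.7202

Rearrange to standard form: -w² + 9w + 7 = 0.
Discriminant: (9)² − 4·(-1)·7 = 109.
Quadratic formula: w = (-9 ± √109) / (-2).
So w = 9/2 - √(109)/2 ≈ -0.7202 or w = 9/2 + √(109)/2 ≈ 9.7202.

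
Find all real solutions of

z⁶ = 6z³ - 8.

z = 1.2599 or z = 1.5874

Let u = z³. The equation becomes u² - 6u + 8 = 0.
Factor: (u - 2)(u - 4) = 0, so u = 2 or u = 4.
z³ = 2 gives z = ∛(2) ≈ 1.2599.
z³ = 4 gives z = ∛(4) ≈ 1.5874.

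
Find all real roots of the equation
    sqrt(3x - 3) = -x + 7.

x = 4

Square both sides: 3x - 3 = (-x + 7)^2.
Expand and rearrange: x^2 - 17x + 52 = 0.
Solving gives x = 13 or x = 4.
Check each candidate in the original equation:
  x = 13: sqrt(36) = 6, while -x + 7 = -6 — extraneous.
  x = 4: sqrt(9) = 3, while -x + 7 = 3 — valid.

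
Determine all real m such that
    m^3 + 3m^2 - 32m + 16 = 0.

m = -7.5311 or m = 0.5311 or m = 4

Possible rational roots are divisors of 16. Testing m = 4 gives 0, so (m - 4) is a factor.
Divide: m^3 + 3m^2 - 32m + 16 = (m - 4)(m^2 + 7m - 4).
Apply the quadratic formula to m^2 + 7m - 4 = 0: m = (-7 +/- sqrt(65))/2, i.e. m ~= 0.5311 or m ~= -7.5311.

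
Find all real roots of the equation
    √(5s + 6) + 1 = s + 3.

s = -1 or s = 2

Isolate the radical: √(5s + 6) = s + 2.
Square both sides: 5s + 6 = (s + 2)².
Expand and rearrange: s² - s - 2 = 0.
Solving gives s = 2 or s = -1.
Check each candidate in the original equation:
  s = 2: √(16) = 4, while s + 2 = 4 — valid.
  s = -1: √(1) = 1, while s + 2 = 1 — valid.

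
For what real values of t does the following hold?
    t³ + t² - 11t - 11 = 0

t = -3.3166 or t = -1 or t = 3.3166

Possible rational roots are divisors of -11. Testing t = -1 gives 0, so (t + 1) is a factor.
Divide: t³ + t² - 11t - 11 = (t + 1)(t² - 11).
Apply the quadratic formula to t² - 11 = 0: t = (0 ± √44)/2, i.e. t ≈ 3.3166 or t ≈ -3.3166.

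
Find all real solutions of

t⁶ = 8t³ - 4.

Let u = t³. The equation becomes u² - 8u + 4 = 0.
By the quadratic formula, u = 2·√(3) + 4 or u = 4 - 2·√(3).
t³ = 2·√(3) + 4 gives t = ∛(2·√(3) + 4) ≈ 1.9543.
t³ = 4 - 2·√(3) gives t = ∛(4 - 2·√(3)) ≈ 0.8123.

t = 0.8123 or t = 1.9543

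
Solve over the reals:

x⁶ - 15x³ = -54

x = 1.8171 or x = 2.0801

Let u = x³. The equation becomes u² - 15u + 54 = 0.
Factor: (u - 6)(u - 9) = 0, so u = 6 or u = 9.
x³ = 6 gives x = ∛(6) ≈ 1.8171.
x³ = 9 gives x = ∛(9) ≈ 2.0801.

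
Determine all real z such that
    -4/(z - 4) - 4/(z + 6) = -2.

Multiply both sides by (z - 4)(z + 6):
-4(z + 6) - 4(z - 4) = -2(z - 4)(z + 6).
Expand and collect terms: -2z² + 4z + 56 = 0.
By the quadratic formula, z = (-4 ± √464) / -4, so z ≈ -4.3852 or z ≈ 6.3852.
Neither value makes a denominator zero (z ≠ 4, z ≠ -6), so both are valid.

z = -4.3852 or z = 6.3852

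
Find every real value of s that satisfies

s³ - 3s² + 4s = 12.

Rearrange: s³ - 3s² + 4s - 12 = 0.
Possible rational roots are divisors of -12. Testing s = 3 gives 0, so (s - 3) is a factor.
Divide: s³ - 3s² + 4s - 12 = (s - 3)(s² + 4).
The quadratic s² + 4 has discriminant -16 < 0, so no further real roots.

s = 3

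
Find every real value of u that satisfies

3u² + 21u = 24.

Bring every term to one side: 3u² + 21u - 24 = 0.
Factor: 3(u - 1)(u + 8) = 0.
So u = 1 or u = -8.

u = -8 or u = 1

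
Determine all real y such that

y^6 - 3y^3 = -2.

Let u = y^3. The equation becomes u^2 - 3u + 2 = 0.
Factor: (u - 2)(u - 1) = 0, so u = 2 or u = 1.
y^3 = 2 gives y = (2)^(1/3) ~= 1.2599.
y^3 = 1 gives y = 1.

y = 1 or y = 1.2599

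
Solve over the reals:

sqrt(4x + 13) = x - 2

Square both sides: 4x + 13 = (x - 2)^2.
Expand and rearrange: x^2 - 8x - 9 = 0.
Solving gives x = 9 or x = -1.
Check each candidate in the original equation:
  x = 9: sqrt(49) = 7, while x - 2 = 7 — valid.
  x = -1: sqrt(9) = 3, while x - 2 = -3 — extraneous.

x = 9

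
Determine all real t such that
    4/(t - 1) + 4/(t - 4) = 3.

Multiply both sides by (t - 1)(t - 4):
4(t - 4) + 4(t - 1) = 3(t - 1)(t - 4).
Expand and collect terms: 3t² - 23t + 32 = 0.
By the quadratic formula, t = (23 ± √145) / 6, so t ≈ 5.8403 or t ≈ 1.8264.
Neither value makes a denominator zero (t ≠ 1, t ≠ 4), so both are valid.

t = 1.8264 or t = 5.8403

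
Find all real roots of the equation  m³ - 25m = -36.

m = -5.6056 or m = 1.6056 or m = 4

Rearrange: m³ - 25m + 36 = 0.
Possible rational roots are divisors of 36. Testing m = 4 gives 0, so (m - 4) is a factor.
Divide: m³ - 25m + 36 = (m - 4)(m² + 4m - 9).
Apply the quadratic formula to m² + 4m - 9 = 0: m = (-4 ± √52)/2, i.e. m ≈ 1.6056 or m ≈ -5.6056.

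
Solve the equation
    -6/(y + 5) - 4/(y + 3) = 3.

y = -7.7749 or y = -3.5585

Multiply both sides by (y + 5)(y + 3):
-6(y + 3) - 4(y + 5) = 3(y + 5)(y + 3).
Expand and collect terms: 3y² + 34y + 83 = 0.
By the quadratic formula, y = (-34 ± √160) / 6, so y ≈ -3.5585 or y ≈ -7.7749.
Neither value makes a denominator zero (y ≠ -5, y ≠ -3), so both are valid.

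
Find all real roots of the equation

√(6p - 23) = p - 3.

p = 4 or p = 8

Square both sides: 6p - 23 = (p - 3)².
Expand and rearrange: p² - 12p + 32 = 0.
Solving gives p = 8 or p = 4.
Check each candidate in the original equation:
  p = 8: √(25) = 5, while p - 3 = 5 — valid.
  p = 4: √(1) = 1, while p - 3 = 1 — valid.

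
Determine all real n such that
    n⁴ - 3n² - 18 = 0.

Let u = n². The equation becomes u² - 3u - 18 = 0.
Factor: (u + 3)(u - 6) = 0, so u = -3 or u = 6.
n² = -3 < 0 has no real solution.
n² = 6 gives n = ±√(6) ≈ ±2.4495.

n = -2.4495 or n = 2.4495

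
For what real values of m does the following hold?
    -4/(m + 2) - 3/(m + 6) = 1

Multiply both sides by (m + 2)(m + 6):
-4(m + 6) - 3(m + 2) = (m + 2)(m + 6).
Expand and collect terms: m^2 + 15m + 42 = 0.
By the quadratic formula, m = (-15 +/- sqrt(57)) / 2, so m ~= -3.7251 or m ~= -11.2749.
Neither value makes a denominator zero (m != -2, m != -6), so both are valid.

m = -11.2749 or m = -3.7251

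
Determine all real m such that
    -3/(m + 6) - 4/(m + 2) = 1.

Multiply both sides by (m + 6)(m + 2):
-3(m + 2) - 4(m + 6) = (m + 6)(m + 2).
Expand and collect terms: m² + 15m + 42 = 0.
By the quadratic formula, m = (-15 ± √57) / 2, so m ≈ -3.7251 or m ≈ -11.2749.
Neither value makes a denominator zero (m ≠ -6, m ≠ -2), so both are valid.

m = -11.2749 or m = -3.7251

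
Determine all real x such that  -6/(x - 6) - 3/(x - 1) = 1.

x = -5.3589 or x = 3.3589

Multiply both sides by (x - 6)(x - 1):
-6(x - 1) - 3(x - 6) = (x - 6)(x - 1).
Expand and collect terms: x^2 + 2x - 18 = 0.
By the quadratic formula, x = (-2 +/- sqrt(76)) / 2, so x ~= 3.3589 or x ~= -5.3589.
Neither value makes a denominator zero (x != 6, x != 1), so both are valid.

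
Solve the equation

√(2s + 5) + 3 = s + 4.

Isolate the radical: √(2s + 5) = s + 1.
Square both sides: 2s + 5 = (s + 1)².
Expand and rearrange: s² - 4 = 0.
Solving gives s = 2 or s = -2.
Check each candidate in the original equation:
  s = 2: √(9) = 3, while s + 1 = 3 — valid.
  s = -2: √(1) = 1, while s + 1 = -1 — extraneous.

s = 2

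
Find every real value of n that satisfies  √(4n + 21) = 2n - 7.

n = 7

Square both sides: 4n + 21 = (2n - 7)².
Expand and rearrange: 4n² - 32n + 28 = 0.
Solving gives n = 7 or n = 1.
Check each candidate in the original equation:
  n = 7: √(49) = 7, while 2n - 7 = 7 — valid.
  n = 1: √(25) = 5, while 2n - 7 = -5 — extraneous.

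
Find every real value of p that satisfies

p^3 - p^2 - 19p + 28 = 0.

p = -4.5414 or p = 1.5414 or p = 4

Possible rational roots are divisors of 28. Testing p = 4 gives 0, so (p - 4) is a factor.
Divide: p^3 - p^2 - 19p + 28 = (p - 4)(p^2 + 3p - 7).
Apply the quadratic formula to p^2 + 3p - 7 = 0: p = (-3 +/- sqrt(37))/2, i.e. p ~= 1.5414 or p ~= -4.5414.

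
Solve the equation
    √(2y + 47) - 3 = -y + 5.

Isolate the radical: √(2y + 47) = -y + 8.
Square both sides: 2y + 47 = (-y + 8)².
Expand and rearrange: y² - 18y + 17 = 0.
Solving gives y = 17 or y = 1.
Check each candidate in the original equation:
  y = 17: √(81) = 9, while -y + 8 = -9 — extraneous.
  y = 1: √(49) = 7, while -y + 8 = 7 — valid.

y = 1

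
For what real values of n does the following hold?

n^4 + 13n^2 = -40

Let u = n^2. The equation becomes u^2 + 13u + 40 = 0.
Factor: (u + 5)(u + 8) = 0, so u = -5 or u = -8.
n^2 = -5 < 0 has no real solution.
n^2 = -8 < 0 has no real solution.

No real solutions.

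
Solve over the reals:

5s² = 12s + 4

Rearrange to standard form: 5s² - 12s - 4 = 0.
Discriminant: (-12)² − 4·5·(-4) = 224.
Quadratic formula: s = (12 ± √224) / 10.
So s = 6/5 + 2·√(14)/5 ≈ 2.6967 or s = 6/5 - 2·√(14)/5 ≈ -0.2967.

s = -0.2967 or s = 2.6967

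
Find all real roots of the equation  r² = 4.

Bring every term to one side: r² - 4 = 0.
Factor: (r - 2)(r + 2) = 0.
So r = 2 or r = -2.

r = -2 or r = 2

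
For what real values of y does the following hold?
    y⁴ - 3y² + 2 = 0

Let u = y². The equation becomes u² - 3u + 2 = 0.
Factor: (u - 1)(u - 2) = 0, so u = 1 or u = 2.
y² = 1 gives y = ±1.
y² = 2 gives y = ±√(2) ≈ ±1.4142.

y = -1.4142 or y = -1 or y = 1 or y = 1.4142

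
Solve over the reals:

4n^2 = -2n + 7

n = -1.5963 or n = 1.0963

Rearrange to standard form: 4n^2 + 2n - 7 = 0.
Discriminant: (2)^2 - 4*4*(-7) = 116.
Quadratic formula: n = (-2 +/- sqrt(116)) / 8.
So n = -1/4 + sqrt(29)/4 ~= 1.0963 or n = -sqrt(29)/4 - 1/4 ~= -1.5963.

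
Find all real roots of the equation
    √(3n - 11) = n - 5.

Square both sides: 3n - 11 = (n - 5)².
Expand and rearrange: n² - 13n + 36 = 0.
Solving gives n = 9 or n = 4.
Check each candidate in the original equation:
  n = 9: √(16) = 4, while n - 5 = 4 — valid.
  n = 4: √(1) = 1, while n - 5 = -1 — extraneous.

n = 9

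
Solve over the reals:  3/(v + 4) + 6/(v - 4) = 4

v = -3.3767 or v = 5.6267

Multiply both sides by (v + 4)(v - 4):
3(v - 4) + 6(v + 4) = 4(v + 4)(v - 4).
Expand and collect terms: 4v² - 9v - 76 = 0.
By the quadratic formula, v = (9 ± √1297) / 8, so v ≈ 5.6267 or v ≈ -3.3767.
Neither value makes a denominator zero (v ≠ -4, v ≠ 4), so both are valid.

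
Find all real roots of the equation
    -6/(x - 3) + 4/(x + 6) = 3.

x = -4.1487 or x = 0.4821

Multiply both sides by (x - 3)(x + 6):
-6(x + 6) + 4(x - 3) = 3(x - 3)(x + 6).
Expand and collect terms: 3x² + 11x - 6 = 0.
By the quadratic formula, x = (-11 ± √193) / 6, so x ≈ 0.4821 or x ≈ -4.1487.
Neither value makes a denominator zero (x ≠ 3, x ≠ -6), so both are valid.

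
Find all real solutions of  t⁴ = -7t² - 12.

No real solutions.

Let u = t². The equation becomes u² + 7u + 12 = 0.
Factor: (u + 3)(u + 4) = 0, so u = -3 or u = -4.
t² = -3 < 0 has no real solution.
t² = -4 < 0 has no real solution.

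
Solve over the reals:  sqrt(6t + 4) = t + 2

t = 0 or t = 2

Square both sides: 6t + 4 = (t + 2)^2.
Expand and rearrange: t^2 - 2t = 0.
Solving gives t = 2 or t = 0.
Check each candidate in the original equation:
  t = 2: sqrt(16) = 4, while t + 2 = 4 — valid.
  t = 0: sqrt(4) = 2, while t + 2 = 2 — valid.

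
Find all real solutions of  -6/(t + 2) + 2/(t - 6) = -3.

t = 0.263 or t = 5.0704

Multiply both sides by (t + 2)(t - 6):
-6(t - 6) + 2(t + 2) = -3(t + 2)(t - 6).
Expand and collect terms: -3t² + 16t - 4 = 0.
By the quadratic formula, t = (-16 ± √208) / -6, so t ≈ 0.263 or t ≈ 5.0704.
Neither value makes a denominator zero (t ≠ -2, t ≠ 6), so both are valid.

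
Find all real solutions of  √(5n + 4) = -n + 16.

Square both sides: 5n + 4 = (-n + 16)².
Expand and rearrange: n² - 37n + 252 = 0.
Solving gives n = 28 or n = 9.
Check each candidate in the original equation:
  n = 28: √(144) = 12, while -n + 16 = -12 — extraneous.
  n = 9: √(49) = 7, while -n + 16 = 7 — valid.

n = 9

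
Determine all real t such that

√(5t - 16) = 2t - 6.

t = 3.25 or t = 4

Square both sides: 5t - 16 = (2t - 6)².
Expand and rearrange: 4t² - 29t + 52 = 0.
Solving gives t = 4 or t = 3.25.
Check each candidate in the original equation:
  t = 4: √(4) = 2, while 2t - 6 = 2 — valid.
  t = 3.25: √(0.25) = 0.5, while 2t - 6 = 0.5 — valid.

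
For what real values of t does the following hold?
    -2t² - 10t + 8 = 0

Discriminant: (-10)² − 4·(-2)·8 = 164.
Quadratic formula: t = (10 ± √164) / (-4).
So t = -√(41)/2 - 5/2 ≈ -5.7016 or t = -5/2 + √(41)/2 ≈ 0.7016.

t = -5.7016 or t = 0.7016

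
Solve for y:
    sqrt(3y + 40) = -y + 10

y = 3

Square both sides: 3y + 40 = (-y + 10)^2.
Expand and rearrange: y^2 - 23y + 60 = 0.
Solving gives y = 20 or y = 3.
Check each candidate in the original equation:
  y = 20: sqrt(100) = 10, while -y + 10 = -10 — extraneous.
  y = 3: sqrt(49) = 7, while -y + 10 = 7 — valid.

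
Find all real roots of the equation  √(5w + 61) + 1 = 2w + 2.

w = 4

Isolate the radical: √(5w + 61) = 2w + 1.
Square both sides: 5w + 61 = (2w + 1)².
Expand and rearrange: 4w² - w - 60 = 0.
Solving gives w = 4 or w = -3.75.
Check each candidate in the original equation:
  w = 4: √(81) = 9, while 2w + 1 = 9 — valid.
  w = -3.75: √(42.25) = 6.5, while 2w + 1 = -6.5 — extraneous.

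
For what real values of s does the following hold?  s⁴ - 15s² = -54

s = -3 or s = -2.4495 or s = 2.4495 or s = 3

Let u = s². The equation becomes u² - 15u + 54 = 0.
Factor: (u - 9)(u - 6) = 0, so u = 9 or u = 6.
s² = 9 gives s = ±3.
s² = 6 gives s = ±√(6) ≈ ±2.4495.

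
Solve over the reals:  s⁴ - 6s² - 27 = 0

s = -3 or s = 3

Let u = s². The equation becomes u² - 6u - 27 = 0.
Factor: (u + 3)(u - 9) = 0, so u = -3 or u = 9.
s² = -3 < 0 has no real solution.
s² = 9 gives s = ±3.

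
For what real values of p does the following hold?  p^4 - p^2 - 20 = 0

p = -2.2361 or p = 2.2361

Let u = p^2. The equation becomes u^2 - u - 20 = 0.
Factor: (u + 4)(u - 5) = 0, so u = -4 or u = 5.
p^2 = -4 < 0 has no real solution.
p^2 = 5 gives p = +/-sqrt(5) ~= +/-2.2361.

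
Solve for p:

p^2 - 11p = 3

p = -0.2663 or p = 11.2663

Rearrange to standard form: p^2 - 11p - 3 = 0.
Discriminant: (-11)^2 - 4*1*(-3) = 133.
Quadratic formula: p = (11 +/- sqrt(133)) / 2.
So p = 11/2 + sqrt(133)/2 ~= 11.2663 or p = 11/2 - sqrt(133)/2 ~= -0.2663.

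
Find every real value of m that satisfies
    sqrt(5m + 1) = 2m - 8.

Square both sides: 5m + 1 = (2m - 8)^2.
Expand and rearrange: 4m^2 - 37m + 63 = 0.
Solving gives m = 7 or m = 2.25.
Check each candidate in the original equation:
  m = 7: sqrt(36) = 6, while 2m - 8 = 6 — valid.
  m = 2.25: sqrt(12.25) = 3.5, while 2m - 8 = -3.5 — extraneous.

m = 7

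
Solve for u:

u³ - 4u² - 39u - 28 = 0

Possible rational roots are divisors of -28. Testing u = -4 gives 0, so (u + 4) is a factor.
Divide: u³ - 4u² - 39u - 28 = (u + 4)(u² - 8u - 7).
Apply the quadratic formula to u² - 8u - 7 = 0: u = (8 ± √92)/2, i.e. u ≈ 8.7958 or u ≈ -0.7958.

u = -4 or u = -0.7958 or u = 8.7958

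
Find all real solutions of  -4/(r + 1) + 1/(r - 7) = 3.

r = -2.2871 or r = 7.2871

Multiply both sides by (r + 1)(r - 7):
-4(r - 7) + (r + 1) = 3(r + 1)(r - 7).
Expand and collect terms: 3r² - 15r - 50 = 0.
By the quadratic formula, r = (15 ± √825) / 6, so r ≈ 7.2871 or r ≈ -2.2871.
Neither value makes a denominator zero (r ≠ -1, r ≠ 7), so both are valid.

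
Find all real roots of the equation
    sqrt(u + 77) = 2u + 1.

u = 4

Square both sides: u + 77 = (2u + 1)^2.
Expand and rearrange: 4u^2 + 3u - 76 = 0.
Solving gives u = 4 or u = -4.75.
Check each candidate in the original equation:
  u = 4: sqrt(81) = 9, while 2u + 1 = 9 — valid.
  u = -4.75: sqrt(72.25) = 8.5, while 2u + 1 = -8.5 — extraneous.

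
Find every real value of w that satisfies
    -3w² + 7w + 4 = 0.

w = -0.4748 or w = 2.8081

Discriminant: (7)² − 4·(-3)·4 = 97.
Quadratic formula: w = (-7 ± √97) / (-6).
So w = 7/6 - √(97)/6 ≈ -0.4748 or w = 7/6 + √(97)/6 ≈ 2.8081.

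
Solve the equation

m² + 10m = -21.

m = -7 or m = -3

Bring every term to one side: m² + 10m + 21 = 0.
Factor: (m + 7)(m + 3) = 0.
So m = -7 or m = -3.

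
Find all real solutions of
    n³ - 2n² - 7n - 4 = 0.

n = -1 or n = 4

Possible rational roots are divisors of -4. Testing n = 4 gives 0, so (n - 4) is a factor.
Divide: n³ - 2n² - 7n - 4 = (n - 4)(n² + 2n + 1).
The quadratic has the repeated root n = -1.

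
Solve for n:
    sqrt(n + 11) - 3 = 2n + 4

Isolate the radical: sqrt(n + 11) = 2n + 7.
Square both sides: n + 11 = (2n + 7)^2.
Expand and rearrange: 4n^2 + 27n + 38 = 0.
Solving gives n = -2 or n = -4.75.
Check each candidate in the original equation:
  n = -2: sqrt(9) = 3, while 2n + 7 = 3 — valid.
  n = -4.75: sqrt(6.25) = 2.5, while 2n + 7 = -2.5 — extraneous.

n = -2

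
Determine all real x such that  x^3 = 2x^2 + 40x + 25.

Rearrange: x^3 - 2x^2 - 40x - 25 = 0.
Possible rational roots are divisors of -25. Testing x = -5 gives 0, so (x + 5) is a factor.
Divide: x^3 - 2x^2 - 40x - 25 = (x + 5)(x^2 - 7x - 5).
Apply the quadratic formula to x^2 - 7x - 5 = 0: x = (7 +/- sqrt(69))/2, i.e. x ~= 7.6533 or x ~= -0.6533.

x = -5 or x = -0.6533 or x = 7.6533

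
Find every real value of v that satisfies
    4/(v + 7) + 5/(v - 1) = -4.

v = -8.1581 or v = -0.0919

Multiply both sides by (v + 7)(v - 1):
4(v - 1) + 5(v + 7) = -4(v + 7)(v - 1).
Expand and collect terms: -4v^2 - 33v - 3 = 0.
By the quadratic formula, v = (33 +/- sqrt(1041)) / -8, so v ~= -8.1581 or v ~= -0.0919.
Neither value makes a denominator zero (v != -7, v != 1), so both are valid.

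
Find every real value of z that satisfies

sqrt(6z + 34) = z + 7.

z = -5 or z = -3

Square both sides: 6z + 34 = (z + 7)^2.
Expand and rearrange: z^2 + 8z + 15 = 0.
Solving gives z = -3 or z = -5.
Check each candidate in the original equation:
  z = -3: sqrt(16) = 4, while z + 7 = 4 — valid.
  z = -5: sqrt(4) = 2, while z + 7 = 2 — valid.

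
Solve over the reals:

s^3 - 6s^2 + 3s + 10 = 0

Possible rational roots are divisors of 10. Testing s = -1 gives 0, so (s + 1) is a factor.
Divide: s^3 - 6s^2 + 3s + 10 = (s + 1)(s^2 - 7s + 10).
Factor the quadratic: s = 5 or s = 2.

s = -1 or s = 2 or s = 5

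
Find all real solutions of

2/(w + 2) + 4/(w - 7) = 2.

Multiply both sides by (w + 2)(w - 7):
2(w - 7) + 4(w + 2) = 2(w + 2)(w - 7).
Expand and collect terms: 2w² - 16w - 22 = 0.
By the quadratic formula, w = (16 ± √432) / 4, so w ≈ 9.1962 or w ≈ -1.1962.
Neither value makes a denominator zero (w ≠ -2, w ≠ 7), so both are valid.

w = -1.1962 or w = 9.1962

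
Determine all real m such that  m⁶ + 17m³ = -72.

m = -2.0801 or m = -2

Let u = m³. The equation becomes u² + 17u + 72 = 0.
Factor: (u + 9)(u + 8) = 0, so u = -9 or u = -8.
m³ = -9 gives m = -∛(9) ≈ -2.0801.
m³ = -8 gives m = -2.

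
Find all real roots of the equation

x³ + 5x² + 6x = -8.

x = -4

Rearrange: x³ + 5x² + 6x + 8 = 0.
Possible rational roots are divisors of 8. Testing x = -4 gives 0, so (x + 4) is a factor.
Divide: x³ + 5x² + 6x + 8 = (x + 4)(x² + x + 2).
The quadratic x² + x + 2 has discriminant -7 < 0, so no further real roots.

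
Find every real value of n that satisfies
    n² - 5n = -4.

n = 1 or n = 4

Bring every term to one side: n² - 5n + 4 = 0.
Factor: (n - 4)(n - 1) = 0.
So n = 4 or n = 1.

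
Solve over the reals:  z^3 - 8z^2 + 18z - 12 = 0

Possible rational roots are divisors of -12. Testing z = 2 gives 0, so (z - 2) is a factor.
Divide: z^3 - 8z^2 + 18z - 12 = (z - 2)(z^2 - 6z + 6).
Apply the quadratic formula to z^2 - 6z + 6 = 0: z = (6 +/- sqrt(12))/2, i.e. z ~= 4.7321 or z ~= 1.2679.

z = 1.2679 or z = 2 or z = 4.7321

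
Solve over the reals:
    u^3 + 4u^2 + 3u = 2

Rearrange: u^3 + 4u^2 + 3u - 2 = 0.
Possible rational roots are divisors of -2. Testing u = -2 gives 0, so (u + 2) is a factor.
Divide: u^3 + 4u^2 + 3u - 2 = (u + 2)(u^2 + 2u - 1).
Apply the quadratic formula to u^2 + 2u - 1 = 0: u = (-2 +/- sqrt(8))/2, i.e. u ~= 0.4142 or u ~= -2.4142.

u = -2.4142 or u = -2 or u = 0.4142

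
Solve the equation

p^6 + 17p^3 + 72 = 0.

Let u = p^3. The equation becomes u^2 + 17u + 72 = 0.
Factor: (u + 8)(u + 9) = 0, so u = -8 or u = -9.
p^3 = -8 gives p = -2.
p^3 = -9 gives p = -(9)^(1/3) ~= -2.0801.

p = -2.0801 or p = -2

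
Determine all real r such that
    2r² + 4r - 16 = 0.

r = -4 or r = 2

Factor: 2(r - 2)(r + 4) = 0.
So r = 2 or r = -4.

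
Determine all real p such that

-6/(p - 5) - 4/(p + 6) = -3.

p = -4.8909 or p = 7.2243

Multiply both sides by (p - 5)(p + 6):
-6(p + 6) - 4(p - 5) = -3(p - 5)(p + 6).
Expand and collect terms: -3p² + 7p + 106 = 0.
By the quadratic formula, p = (-7 ± √1321) / -6, so p ≈ -4.8909 or p ≈ 7.2243.
Neither value makes a denominator zero (p ≠ 5, p ≠ -6), so both are valid.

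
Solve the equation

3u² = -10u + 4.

Rearrange to standard form: 3u² + 10u - 4 = 0.
Discriminant: (10)² − 4·3·(-4) = 148.
Quadratic formula: u = (-10 ± √148) / 6.
So u = -5/3 + √(37)/3 ≈ 0.3609 or u = -√(37)/3 - 5/3 ≈ -3.6943.

u = -3.6943 or u = 0.3609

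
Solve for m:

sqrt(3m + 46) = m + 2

Square both sides: 3m + 46 = (m + 2)^2.
Expand and rearrange: m^2 + m - 42 = 0.
Solving gives m = 6 or m = -7.
Check each candidate in the original equation:
  m = 6: sqrt(64) = 8, while m + 2 = 8 — valid.
  m = -7: sqrt(25) = 5, while m + 2 = -5 — extraneous.

m = 6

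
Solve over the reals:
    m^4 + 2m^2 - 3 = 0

Let u = m^2. The equation becomes u^2 + 2u - 3 = 0.
Factor: (u + 3)(u - 1) = 0, so u = -3 or u = 1.
m^2 = -3 < 0 has no real solution.
m^2 = 1 gives m = +/-1.

m = -1 or m = 1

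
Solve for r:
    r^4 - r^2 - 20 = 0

r = -2.2361 or r = 2.2361

Let u = r^2. The equation becomes u^2 - u - 20 = 0.
Factor: (u - 5)(u + 4) = 0, so u = 5 or u = -4.
r^2 = 5 gives r = +/-sqrt(5) ~= +/-2.2361.
r^2 = -4 < 0 has no real solution.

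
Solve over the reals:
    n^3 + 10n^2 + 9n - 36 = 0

n = -8.4244 or n = -3 or n = 1.4244

Possible rational roots are divisors of -36. Testing n = -3 gives 0, so (n + 3) is a factor.
Divide: n^3 + 10n^2 + 9n - 36 = (n + 3)(n^2 + 7n - 12).
Apply the quadratic formula to n^2 + 7n - 12 = 0: n = (-7 +/- sqrt(97))/2, i.e. n ~= 1.4244 or n ~= -8.4244.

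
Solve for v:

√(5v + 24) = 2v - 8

v = 8

Square both sides: 5v + 24 = (2v - 8)².
Expand and rearrange: 4v² - 37v + 40 = 0.
Solving gives v = 8 or v = 1.25.
Check each candidate in the original equation:
  v = 8: √(64) = 8, while 2v - 8 = 8 — valid.
  v = 1.25: √(30.25) = 5.5, while 2v - 8 = -5.5 — extraneous.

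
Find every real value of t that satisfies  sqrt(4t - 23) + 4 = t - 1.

Isolate the radical: sqrt(4t - 23) = t - 5.
Square both sides: 4t - 23 = (t - 5)^2.
Expand and rearrange: t^2 - 14t + 48 = 0.
Solving gives t = 8 or t = 6.
Check each candidate in the original equation:
  t = 8: sqrt(9) = 3, while t - 5 = 3 — valid.
  t = 6: sqrt(1) = 1, while t - 5 = 1 — valid.

t = 6 or t = 8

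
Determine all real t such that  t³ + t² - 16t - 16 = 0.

t = -4 or t = -1 or t = 4

Possible rational roots are divisors of -16. Testing t = -4 gives 0, so (t + 4) is a factor.
Divide: t³ + t² - 16t - 16 = (t + 4)(t² - 3t - 4).
Factor the quadratic: t = 4 or t = -1.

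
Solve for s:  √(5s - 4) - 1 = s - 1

Isolate the radical: √(5s - 4) = s.
Square both sides: 5s - 4 = (s)².
Expand and rearrange: s² - 5s + 4 = 0.
Solving gives s = 4 or s = 1.
Check each candidate in the original equation:
  s = 4: √(16) = 4, while s = 4 — valid.
  s = 1: √(1) = 1, while s = 1 — valid.

s = 1 or s = 4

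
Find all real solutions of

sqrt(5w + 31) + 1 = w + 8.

Isolate the radical: sqrt(5w + 31) = w + 7.
Square both sides: 5w + 31 = (w + 7)^2.
Expand and rearrange: w^2 + 9w + 18 = 0.
Solving gives w = -3 or w = -6.
Check each candidate in the original equation:
  w = -3: sqrt(16) = 4, while w + 7 = 4 — valid.
  w = -6: sqrt(1) = 1, while w + 7 = 1 — valid.

w = -6 or w = -3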